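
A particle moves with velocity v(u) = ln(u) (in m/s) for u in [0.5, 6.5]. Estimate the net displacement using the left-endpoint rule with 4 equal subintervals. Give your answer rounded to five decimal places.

4.29330

Δu = (6.5 − 0.5)/4 = 1.5.
Left endpoints: 0.5, 2, 3.5, 5.
v(0.5) ≈ -0.69315, v(2) ≈ 0.69315, v(3.5) ≈ 1.25276, v(5) ≈ 1.60944.
Sum = Δu · [v(0.5) + v(2) + v(3.5) + v(5)].
Sum ≈ 4.29330.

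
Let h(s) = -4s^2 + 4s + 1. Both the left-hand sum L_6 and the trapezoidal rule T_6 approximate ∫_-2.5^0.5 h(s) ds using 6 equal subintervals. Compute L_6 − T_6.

-9

L_6 = -39.5.
T_6 = -30.5.
L_6 − T_6 = -9.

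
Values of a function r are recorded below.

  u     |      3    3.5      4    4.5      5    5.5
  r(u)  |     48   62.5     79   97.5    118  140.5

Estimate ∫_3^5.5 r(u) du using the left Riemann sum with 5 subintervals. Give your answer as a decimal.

202.5

Δu = 0.5.
Sum = 0.5·[48 + 62.5 + 79 + 97.5 + 118] = 202.5.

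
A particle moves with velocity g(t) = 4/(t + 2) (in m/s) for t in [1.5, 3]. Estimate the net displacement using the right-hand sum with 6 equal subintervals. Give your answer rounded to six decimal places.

Δt = (3 − 1.5)/6 = 0.25.
Right endpoints: 1.75, 2, 2.25, 2.5, 2.75, 3.
g(1.75) = 16/15, g(2) = 1, g(2.25) = 16/17, g(2.5) = 8/9, g(2.75) = 16/19, g(3) = 0.8.
Sum = Δt · [g(1.75) + g(2) + g(2.25) + ...].
Sum ≈ 1.384709.

1.384709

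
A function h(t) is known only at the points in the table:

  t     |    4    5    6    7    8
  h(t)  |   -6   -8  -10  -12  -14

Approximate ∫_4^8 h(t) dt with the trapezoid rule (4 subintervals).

-40

Δt = 1.
T_4 = (1/2)·[(-6) + 2·(-8) + 2·(-10) + 2·(-12) + (-14)] = -40.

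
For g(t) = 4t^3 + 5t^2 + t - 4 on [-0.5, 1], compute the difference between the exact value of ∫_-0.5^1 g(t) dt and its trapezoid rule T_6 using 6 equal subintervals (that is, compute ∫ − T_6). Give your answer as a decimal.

-0.125

Exact integral: ∫_-0.5^1 g(t) dt = -2.8125.
T_6 = -2.6875.
Error = -2.8125 − (-2.6875) = -0.125.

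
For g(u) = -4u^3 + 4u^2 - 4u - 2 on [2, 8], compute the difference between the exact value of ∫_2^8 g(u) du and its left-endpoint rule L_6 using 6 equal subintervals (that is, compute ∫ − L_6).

Exact integral: ∫_2^8 g(u) du = -3540.
L_6 = -2696.
Error = -3540 − (-2696) = -844.

-844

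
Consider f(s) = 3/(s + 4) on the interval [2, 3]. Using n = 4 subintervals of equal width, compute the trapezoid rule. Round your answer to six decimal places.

0.462567

Δs = (3 − 2)/4 = 0.25.
f(2) = 0.5, f(2.25) = 0.48, f(2.5) = 6/13, f(2.75) = 4/9, f(3) = 3/7.
T_4 = (Δs/2)·[f(s_0) + 2f(s_1) + 2f(s_2) + 2f(s_3) + f(s_4)].
Sum ≈ 0.462567.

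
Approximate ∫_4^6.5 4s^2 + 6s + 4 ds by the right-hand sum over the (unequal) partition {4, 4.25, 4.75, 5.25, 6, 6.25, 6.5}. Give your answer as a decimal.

Subinterval widths: 0.25, 0.5, 0.5, 0.75, 0.25, 0.25.
Right endpoints: 4.25, 4.75, 5.25, 6, 6.25, 6.5.
f(4.25) = 101.75, f(4.75) = 122.75, f(5.25) = 145.75, f(6) = 184, f(6.25) = 197.75, f(6.5) = 212.
Sum = Σ Δs_i · f(s_i).
Sum = 400.125.

400.125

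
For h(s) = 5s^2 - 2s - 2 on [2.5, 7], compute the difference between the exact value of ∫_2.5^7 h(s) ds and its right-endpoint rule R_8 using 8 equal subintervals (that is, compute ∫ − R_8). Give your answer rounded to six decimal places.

-58.772461

Exact integral: ∫_2.5^7 h(s) ds = 493.875.
R_8 ≈ 552.64746094.
Error ≈ 493.875 − 552.64746094 ≈ -58.772461.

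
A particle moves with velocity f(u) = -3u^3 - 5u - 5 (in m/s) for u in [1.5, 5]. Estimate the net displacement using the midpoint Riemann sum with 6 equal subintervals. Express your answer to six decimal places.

-536.425130

Δu = (5 − 1.5)/6 = 7/12.
Midpoints: 43/24, 2.375, 71/24, 85/24, 4.125, 113/24.
f(43/24) = -143827/4608, f(2.375) = -29217/512, f(71/24) = -449111/4608, f(85/24) = -718765/4608, f(4.125) = -120931/512, f(113/24) = -1574417/4608.
Sum = Δu · [f(43/24) + f(2.375) + f(71/24) + ...].
Sum ≈ -536.425130.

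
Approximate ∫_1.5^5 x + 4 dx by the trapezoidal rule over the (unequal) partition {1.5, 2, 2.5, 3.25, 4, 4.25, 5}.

25.375

Subinterval widths: 0.5, 0.5, 0.75, 0.75, 0.25, 0.75.
f(1.5) = 5.5, f(2) = 6, f(2.5) = 6.5, f(3.25) = 7.25, f(4) = 8, f(4.25) = 8.25, f(5) = 9.
On each subinterval the trapezoid contributes (Δx_i/2)·[f(x_{i-1}) + f(x_i)].
Sum = 25.375.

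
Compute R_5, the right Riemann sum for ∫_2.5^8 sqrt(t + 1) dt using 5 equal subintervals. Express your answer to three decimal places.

Δt = (8 − 2.5)/5 = 1.1.
Right endpoints: 3.6, 4.7, 5.8, 6.9, 8.
f(3.6) ≈ 2.145, f(4.7) ≈ 2.387, f(5.8) ≈ 2.608, f(6.9) ≈ 2.811, f(8) ≈ 3.000.
Sum = Δt · [f(3.6) + f(4.7) + f(5.8) + f(6.9) + f(8)].
Sum ≈ 14.246.

14.246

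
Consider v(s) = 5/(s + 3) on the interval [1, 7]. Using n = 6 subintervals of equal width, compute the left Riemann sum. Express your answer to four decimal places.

Δs = (7 − 1)/6 = 1.
Left endpoints: 1, 2, 3, 4, 5, 6.
v(1) = 1.25, v(2) = 1, v(3) = 5/6, v(4) = 5/7, v(5) = 0.625, v(6) = 5/9.
Sum = Δs · [v(1) + v(2) + v(3) + ...].
Sum ≈ 4.9782.

4.9782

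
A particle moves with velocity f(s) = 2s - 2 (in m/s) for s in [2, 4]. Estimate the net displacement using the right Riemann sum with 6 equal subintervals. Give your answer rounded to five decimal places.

Δs = (4 − 2)/6 = 1/3.
Right endpoints: 7/3, 8/3, 3, 10/3, 11/3, 4.
f(7/3) = 8/3, f(8/3) = 10/3, f(3) = 4, f(10/3) = 14/3, f(11/3) = 16/3, f(4) = 6.
Sum = Δs · [f(7/3) + f(8/3) + f(3) + ...].
Sum ≈ 8.66667.

8.66667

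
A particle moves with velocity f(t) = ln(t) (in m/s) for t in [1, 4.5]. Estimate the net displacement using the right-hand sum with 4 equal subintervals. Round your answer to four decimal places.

Δt = (4.5 − 1)/4 = 0.875.
Right endpoints: 1.875, 2.75, 3.625, 4.5.
f(1.875) ≈ 0.6286, f(2.75) ≈ 1.0116, f(3.625) ≈ 1.2879, f(4.5) ≈ 1.5041.
Sum = Δt · [f(1.875) + f(2.75) + f(3.625) + f(4.5)].
Sum ≈ 3.8781.

3.8781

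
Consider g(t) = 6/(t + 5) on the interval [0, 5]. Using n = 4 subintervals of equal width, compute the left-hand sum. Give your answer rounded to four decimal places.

4.5571

Δt = (5 − 0)/4 = 1.25.
Left endpoints: 0, 1.25, 2.5, 3.75.
g(0) = 1.2, g(1.25) = 0.96, g(2.5) = 0.8, g(3.75) = 24/35.
Sum = Δt · [g(0) + g(1.25) + g(2.5) + g(3.75)].
Sum ≈ 4.5571.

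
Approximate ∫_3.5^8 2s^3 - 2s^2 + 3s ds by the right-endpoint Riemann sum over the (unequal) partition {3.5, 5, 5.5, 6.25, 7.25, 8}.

Subinterval widths: 1.5, 0.5, 0.75, 1, 0.75.
Right endpoints: 5, 5.5, 6.25, 7.25, 8.
f(5) = 215, f(5.5) = 288.75, f(6.25) = 428.90625, f(7.25) = 678.78125, f(8) = 920.
Sum = Σ Δs_i · f(s_i).
Sum = 2157.3359375.

2157.3359375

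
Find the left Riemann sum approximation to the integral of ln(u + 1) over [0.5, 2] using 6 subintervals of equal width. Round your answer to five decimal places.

Δu = (2 − 0.5)/6 = 0.25.
Left endpoints: 0.5, 0.75, 1, 1.25, 1.5, 1.75.
f(0.5) ≈ 0.40547, f(0.75) ≈ 0.55962, f(1) ≈ 0.69315, f(1.25) ≈ 0.81093, f(1.5) ≈ 0.91629, f(1.75) ≈ 1.01160.
Sum = Δu · [f(0.5) + f(0.75) + f(1) + ...].
Sum ≈ 1.09926.

1.09926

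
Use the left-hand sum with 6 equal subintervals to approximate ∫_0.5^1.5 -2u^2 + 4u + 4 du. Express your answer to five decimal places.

5.82407

Δu = (1.5 − 0.5)/6 = 1/6.
Left endpoints: 0.5, 2/3, 5/6, 1, 7/6, 4/3.
f(0.5) = 5.5, f(2/3) = 52/9, f(5/6) = 107/18, f(1) = 6, f(7/6) = 107/18, f(4/3) = 52/9.
Sum = Δu · [f(0.5) + f(2/3) + f(5/6) + ...].
Sum ≈ 5.82407.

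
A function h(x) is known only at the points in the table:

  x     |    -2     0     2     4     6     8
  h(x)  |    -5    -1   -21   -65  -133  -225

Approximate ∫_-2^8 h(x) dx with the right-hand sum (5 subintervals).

Δx = 2.
Sum = 2·[(-1) + (-21) + (-65) + (-133) + (-225)] = -890.

-890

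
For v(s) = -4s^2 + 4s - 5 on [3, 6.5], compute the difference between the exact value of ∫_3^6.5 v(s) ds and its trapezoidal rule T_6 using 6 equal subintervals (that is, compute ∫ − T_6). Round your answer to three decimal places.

0.794

Exact integral: ∫_3^6.5 v(s) ds ≈ -281.16667.
T_6 ≈ -281.96065.
Error ≈ -281.16667 − (-281.96065) ≈ 0.794.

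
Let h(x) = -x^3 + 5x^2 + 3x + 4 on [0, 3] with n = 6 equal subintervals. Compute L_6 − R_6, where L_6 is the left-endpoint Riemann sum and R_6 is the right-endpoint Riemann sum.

-13.5

L_6 = 43.5625.
R_6 = 57.0625.
L_6 − R_6 = -13.5.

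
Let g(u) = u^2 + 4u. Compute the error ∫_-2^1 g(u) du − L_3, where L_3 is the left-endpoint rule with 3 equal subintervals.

Exact integral: ∫_-2^1 g(u) du = -3.
L_3 = -7.
Error = -3 − (-7) = 4.

4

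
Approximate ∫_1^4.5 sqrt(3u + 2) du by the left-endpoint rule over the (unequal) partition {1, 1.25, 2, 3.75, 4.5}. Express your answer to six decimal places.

10.037242

Subinterval widths: 0.25, 0.75, 1.75, 0.75.
Left endpoints: 1, 1.25, 2, 3.75.
f(1) ≈ 2.236068, f(1.25) ≈ 2.397916, f(2) ≈ 2.828427, f(3.75) ≈ 3.640055.
Sum = Σ Δu_i · f(u_i).
Sum ≈ 10.037242.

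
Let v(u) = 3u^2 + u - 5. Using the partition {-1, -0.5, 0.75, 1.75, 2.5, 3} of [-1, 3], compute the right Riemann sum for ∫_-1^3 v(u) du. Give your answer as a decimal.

25.046875

Subinterval widths: 0.5, 1.25, 1, 0.75, 0.5.
Right endpoints: -0.5, 0.75, 1.75, 2.5, 3.
v(-0.5) = -4.75, v(0.75) = -2.5625, v(1.75) = 5.9375, v(2.5) = 16.25, v(3) = 25.
Sum = Σ Δu_i · v(u_i).
Sum = 25.046875.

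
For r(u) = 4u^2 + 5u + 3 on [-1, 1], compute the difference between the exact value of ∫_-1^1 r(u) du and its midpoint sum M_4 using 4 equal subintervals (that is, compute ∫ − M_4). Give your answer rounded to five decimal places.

Exact integral: ∫_-1^1 r(u) du ≈ 8.6666667.
M_4 = 8.5.
Error ≈ 8.6666667 − 8.5 ≈ 0.16667.

0.16667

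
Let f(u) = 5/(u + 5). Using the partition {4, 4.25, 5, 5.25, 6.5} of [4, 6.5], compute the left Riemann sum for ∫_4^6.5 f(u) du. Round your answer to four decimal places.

1.2791

Subinterval widths: 0.25, 0.75, 0.25, 1.25.
Left endpoints: 4, 4.25, 5, 5.25.
f(4) = 5/9, f(4.25) = 20/37, f(5) = 0.5, f(5.25) = 20/41.
Sum = Σ Δu_i · f(u_i).
Sum ≈ 1.2791.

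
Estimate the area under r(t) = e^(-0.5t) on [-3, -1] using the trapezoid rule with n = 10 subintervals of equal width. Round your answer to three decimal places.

5.671

Δt = (-1 − (-3))/10 = 0.2.
r(-3) ≈ 4.482, r(-2.8) ≈ 4.055, r(-2.6) ≈ 3.669, r(-2.4) ≈ 3.320, r(-2.2) ≈ 3.004, r(-2) ≈ 2.718, r(-1.8) ≈ 2.460, r(-1.6) ≈ 2.226, r(-1.4) ≈ 2.014, r(-1.2) ≈ 1.822, r(-1) ≈ 1.649.
T_10 = (Δt/2)·[r(t_0) + 2r(t_1) + ... + 2r(t_{9}) + r(t_10)].
Sum ≈ 5.671.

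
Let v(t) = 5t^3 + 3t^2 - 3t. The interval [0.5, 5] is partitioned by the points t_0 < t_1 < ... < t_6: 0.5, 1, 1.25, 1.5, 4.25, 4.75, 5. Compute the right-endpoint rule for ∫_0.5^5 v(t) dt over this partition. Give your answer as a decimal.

1645.3359375

Subinterval widths: 0.5, 0.25, 0.25, 2.75, 0.5, 0.25.
Right endpoints: 1, 1.25, 1.5, 4.25, 4.75, 5.
v(1) = 5, v(1.25) = 10.703125, v(1.5) = 19.125, v(4.25) = 425.265625, v(4.75) = 589.296875, v(5) = 685.
Sum = Σ Δt_i · v(t_i).
Sum = 1645.3359375.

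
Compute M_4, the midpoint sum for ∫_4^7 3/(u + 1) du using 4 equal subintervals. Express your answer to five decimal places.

Δu = (7 − 4)/4 = 0.75.
Midpoints: 4.375, 5.125, 5.875, 6.625.
f(4.375) = 24/43, f(5.125) = 24/49, f(5.875) = 24/55, f(6.625) = 24/61.
Sum = Δu · [f(4.375) + f(5.125) + f(5.875) + f(6.625)].
Sum ≈ 1.40831.

1.40831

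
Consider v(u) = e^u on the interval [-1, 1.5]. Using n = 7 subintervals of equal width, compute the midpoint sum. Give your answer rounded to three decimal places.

4.092

Δu = (1.5 − (-1))/7 = 5/14.
Midpoints: -23/28, -13/28, -3/28, 0.25, 17/28, 27/28, 37/28.
v(-23/28) ≈ 0.440, v(-13/28) ≈ 0.629, v(-3/28) ≈ 0.898, v(0.25) ≈ 1.284, v(17/28) ≈ 1.835, v(27/28) ≈ 2.623, v(37/28) ≈ 3.749.
Sum = Δu · [v(-23/28) + v(-13/28) + v(-3/28) + ...].
Sum ≈ 4.092.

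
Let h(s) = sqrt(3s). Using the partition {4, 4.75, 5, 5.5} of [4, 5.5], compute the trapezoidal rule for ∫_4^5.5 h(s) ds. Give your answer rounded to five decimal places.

5.65437

Subinterval widths: 0.75, 0.25, 0.5.
h(4) ≈ 3.46410, h(4.75) ≈ 3.77492, h(5) ≈ 3.87298, h(5.5) ≈ 4.06202.
On each subinterval the trapezoid contributes (Δs_i/2)·[h(s_{i-1}) + h(s_i)].
Sum ≈ 5.65437.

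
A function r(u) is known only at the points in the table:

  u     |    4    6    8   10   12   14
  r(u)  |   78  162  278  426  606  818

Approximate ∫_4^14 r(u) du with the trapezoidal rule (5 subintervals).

Δu = 2.
T_5 = (2/2)·[78 + 2·162 + 2·278 + 2·426 + 2·606 + 818] = 3840.

3840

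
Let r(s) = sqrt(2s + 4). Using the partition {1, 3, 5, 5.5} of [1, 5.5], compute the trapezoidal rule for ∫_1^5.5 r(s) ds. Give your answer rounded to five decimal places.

14.41936

Subinterval widths: 2, 2, 0.5.
r(1) ≈ 2.44949, r(3) ≈ 3.16228, r(5) ≈ 3.74166, r(5.5) ≈ 3.87298.
On each subinterval the trapezoid contributes (Δs_i/2)·[r(s_{i-1}) + r(s_i)].
Sum ≈ 14.41936.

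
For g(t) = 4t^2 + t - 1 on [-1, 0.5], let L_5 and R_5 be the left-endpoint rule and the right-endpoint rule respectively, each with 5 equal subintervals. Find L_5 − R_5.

0.45

L_5 = -0.06.
R_5 = -0.51.
L_5 − R_5 = 0.45.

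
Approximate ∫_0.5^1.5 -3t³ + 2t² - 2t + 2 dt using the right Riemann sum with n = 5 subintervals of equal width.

Δt = (1.5 − 0.5)/5 = 0.2.
Right endpoints: 0.7, 0.9, 1.1, 1.3, 1.5.
f(0.7) = 0.551, f(0.9) = -0.367, f(1.1) = -1.773, f(1.3) = -3.811, f(1.5) = -6.625.
Sum = Δt · [f(0.7) + f(0.9) + f(1.1) + f(1.3) + f(1.5)].
Sum = -2.405.

-2.405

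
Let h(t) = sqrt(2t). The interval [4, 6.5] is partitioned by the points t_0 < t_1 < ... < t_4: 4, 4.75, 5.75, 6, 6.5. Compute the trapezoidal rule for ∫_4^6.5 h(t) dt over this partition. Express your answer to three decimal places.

Subinterval widths: 0.75, 1, 0.25, 0.5.
h(4) ≈ 2.828, h(4.75) ≈ 3.082, h(5.75) ≈ 3.391, h(6) ≈ 3.464, h(6.5) ≈ 3.606.
On each subinterval the trapezoid contributes (Δt_i/2)·[h(t_{i-1}) + h(t_i)].
Sum ≈ 8.077.

8.077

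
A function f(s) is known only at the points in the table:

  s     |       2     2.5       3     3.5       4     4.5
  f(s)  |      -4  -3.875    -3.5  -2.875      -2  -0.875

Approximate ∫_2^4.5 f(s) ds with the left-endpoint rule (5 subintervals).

Δs = 0.5.
Sum = 0.5·[(-4) + (-3.875) + (-3.5) + (-2.875) + (-2)] = -8.125.

-8.125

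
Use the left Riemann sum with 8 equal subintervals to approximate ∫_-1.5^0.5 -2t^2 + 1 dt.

Δt = (0.5 − (-1.5))/8 = 0.25.
Left endpoints: -1.5, -1.25, -1, -0.75, -0.5, -0.25, 0, 0.25.
f(-1.5) = -3.5, f(-1.25) = -2.125, f(-1) = -1, f(-0.75) = -0.125, f(-0.5) = 0.5, f(-0.25) = 0.875, f(0) = 1, f(0.25) = 0.875.
Sum = Δt · [f(-1.5) + f(-1.25) + f(-1) + ...].
Sum = -0.875.

-0.875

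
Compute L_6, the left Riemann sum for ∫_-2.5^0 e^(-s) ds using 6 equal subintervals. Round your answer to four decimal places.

13.6735

Δs = (0 − (-2.5))/6 = 5/12.
Left endpoints: -2.5, -25/12, -5/3, -1.25, -5/6, -5/12.
f(-2.5) ≈ 12.1825, f(-25/12) ≈ 8.0312, f(-5/3) ≈ 5.2945, f(-1.25) ≈ 3.4903, f(-5/6) ≈ 2.3010, f(-5/12) ≈ 1.5169.
Sum = Δs · [f(-2.5) + f(-25/12) + f(-5/3) + ...].
Sum ≈ 13.6735.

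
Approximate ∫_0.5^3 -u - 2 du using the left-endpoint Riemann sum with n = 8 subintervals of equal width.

-8.984375

Δu = (3 − 0.5)/8 = 0.3125.
Left endpoints: 0.5, 0.8125, 1.125, 1.4375, 1.75, 2.0625, 2.375, 2.6875.
f(0.5) = -2.5, f(0.8125) = -2.8125, f(1.125) = -3.125, f(1.4375) = -3.4375, f(1.75) = -3.75, f(2.0625) = -4.0625, f(2.375) = -4.375, f(2.6875) = -4.6875.
Sum = Δu · [f(0.5) + f(0.8125) + f(1.125) + ...].
Sum = -8.984375.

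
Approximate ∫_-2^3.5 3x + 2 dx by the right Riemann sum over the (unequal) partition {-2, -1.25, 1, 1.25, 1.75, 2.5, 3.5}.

Subinterval widths: 0.75, 2.25, 0.25, 0.5, 0.75, 1.
Right endpoints: -1.25, 1, 1.25, 1.75, 2.5, 3.5.
f(-1.25) = -1.75, f(1) = 5, f(1.25) = 5.75, f(1.75) = 7.25, f(2.5) = 9.5, f(3.5) = 12.5.
Sum = Σ Δx_i · f(x_i).
Sum = 34.625.

34.625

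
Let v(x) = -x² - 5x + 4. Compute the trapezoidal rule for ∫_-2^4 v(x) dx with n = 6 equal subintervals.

-31

Δx = (4 − (-2))/6 = 1.
v(-2) = 10, v(-1) = 8, v(0) = 4, v(1) = -2, v(2) = -10, v(3) = -20, v(4) = -32.
T_6 = (Δx/2)·[v(x_0) + 2v(x_1) + ... + 2v(x_{5}) + v(x_6)].
Sum = -31.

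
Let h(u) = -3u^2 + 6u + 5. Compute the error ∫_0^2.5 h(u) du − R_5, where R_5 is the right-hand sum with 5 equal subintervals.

1.25

Exact integral: ∫_0^2.5 h(u) du = 15.625.
R_5 = 14.375.
Error = 15.625 − 14.375 = 1.25.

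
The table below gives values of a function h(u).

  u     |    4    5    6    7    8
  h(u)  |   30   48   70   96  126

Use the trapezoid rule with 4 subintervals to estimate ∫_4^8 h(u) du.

Δu = 1.
T_4 = (1/2)·[30 + 2·48 + 2·70 + 2·96 + 126] = 292.

292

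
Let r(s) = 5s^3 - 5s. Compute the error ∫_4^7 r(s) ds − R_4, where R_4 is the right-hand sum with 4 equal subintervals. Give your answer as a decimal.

Exact integral: ∫_4^7 r(s) ds = 2598.75.
R_4 = 3139.453125.
Error = 2598.75 − 3139.453125 = -540.703125.

-540.703125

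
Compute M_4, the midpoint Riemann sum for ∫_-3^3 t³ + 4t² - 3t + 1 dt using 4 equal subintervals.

Δt = (3 − (-3))/4 = 1.5.
Midpoints: -2.25, -0.75, 0.75, 2.25.
f(-2.25) = 16.609375, f(-0.75) = 5.078125, f(0.75) = 1.421875, f(2.25) = 25.890625.
Sum = Δt · [f(-2.25) + f(-0.75) + f(0.75) + f(2.25)].
Sum = 73.5.

73.5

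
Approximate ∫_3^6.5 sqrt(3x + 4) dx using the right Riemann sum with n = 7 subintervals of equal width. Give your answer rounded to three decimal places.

15.208

Δx = (6.5 − 3)/7 = 0.5.
Right endpoints: 3.5, 4, 4.5, 5, 5.5, 6, 6.5.
f(3.5) ≈ 3.808, f(4) ≈ 4.000, f(4.5) ≈ 4.183, f(5) ≈ 4.359, f(5.5) ≈ 4.528, f(6) ≈ 4.690, f(6.5) ≈ 4.848.
Sum = Δx · [f(3.5) + f(4) + f(4.5) + ...].
Sum ≈ 15.208.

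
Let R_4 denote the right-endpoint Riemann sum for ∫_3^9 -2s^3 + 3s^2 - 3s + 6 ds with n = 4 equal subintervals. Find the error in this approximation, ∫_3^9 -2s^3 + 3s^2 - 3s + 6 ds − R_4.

978.75

Exact integral: ∫_3^9 f(s) ds = -2610.
R_4 = -3588.75.
Error = -2610 − (-3588.75) = 978.75.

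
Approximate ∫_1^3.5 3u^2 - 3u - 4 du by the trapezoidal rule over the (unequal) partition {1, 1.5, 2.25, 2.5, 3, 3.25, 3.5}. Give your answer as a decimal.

Subinterval widths: 0.5, 0.75, 0.25, 0.5, 0.25, 0.25.
f(1) = -4, f(1.5) = -1.75, f(2.25) = 4.4375, f(2.5) = 7.25, f(3) = 14, f(3.25) = 17.9375, f(3.5) = 22.25.
On each subinterval the trapezoid contributes (Δu_i/2)·[f(u_{i-1}) + f(u_i)].
Sum = 15.359375.

15.359375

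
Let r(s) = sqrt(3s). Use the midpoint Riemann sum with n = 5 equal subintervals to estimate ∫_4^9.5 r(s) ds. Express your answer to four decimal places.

24.5808

Δs = (9.5 − 4)/5 = 1.1.
Midpoints: 4.55, 5.65, 6.75, 7.85, 8.95.
r(4.55) ≈ 3.6946, r(5.65) ≈ 4.1170, r(6.75) ≈ 4.5000, r(7.85) ≈ 4.8528, r(8.95) ≈ 5.1817.
Sum = Δs · [r(4.55) + r(5.65) + r(6.75) + r(7.85) + r(8.95)].
Sum ≈ 24.5808.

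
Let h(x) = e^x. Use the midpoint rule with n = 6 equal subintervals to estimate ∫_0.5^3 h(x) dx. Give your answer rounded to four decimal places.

18.3041

Δx = (3 − 0.5)/6 = 5/12.
Midpoints: 17/24, 1.125, 37/24, 47/24, 2.375, 67/24.
h(17/24) ≈ 2.0306, h(1.125) ≈ 3.0802, h(37/24) ≈ 4.6724, h(47/24) ≈ 7.0875, h(2.375) ≈ 10.7510, h(67/24) ≈ 16.3082.
Sum = Δx · [h(17/24) + h(1.125) + h(37/24) + ...].
Sum ≈ 18.3041.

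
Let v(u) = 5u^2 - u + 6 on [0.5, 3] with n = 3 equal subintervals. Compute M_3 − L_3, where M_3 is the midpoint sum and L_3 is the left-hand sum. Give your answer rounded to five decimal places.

15.01736

M_3 ≈ 54.6932870.
L_3 ≈ 39.6759259.
M_3 − L_3 ≈ 15.01736.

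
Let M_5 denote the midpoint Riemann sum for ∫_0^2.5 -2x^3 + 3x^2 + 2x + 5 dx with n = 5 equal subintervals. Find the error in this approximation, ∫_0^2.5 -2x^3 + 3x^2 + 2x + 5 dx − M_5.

-0.234375

Exact integral: ∫_0^2.5 f(x) dx = 14.84375.
M_5 = 15.078125.
Error = 14.84375 − 15.078125 = -0.234375.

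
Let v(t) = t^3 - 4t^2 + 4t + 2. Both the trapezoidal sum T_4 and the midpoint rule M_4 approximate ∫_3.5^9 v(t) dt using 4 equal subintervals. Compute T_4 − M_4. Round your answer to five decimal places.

T_4 ≈ 861.9638672.
M_4 ≈ 823.6196289.
T_4 − M_4 ≈ 38.34424.

38.34424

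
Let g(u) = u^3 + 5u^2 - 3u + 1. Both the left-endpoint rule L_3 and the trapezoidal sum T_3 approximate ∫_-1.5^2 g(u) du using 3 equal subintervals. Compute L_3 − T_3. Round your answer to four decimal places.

-5.6146

L_3 ≈ 21.518519.
T_3 ≈ 27.133102.
L_3 − T_3 ≈ -5.6146.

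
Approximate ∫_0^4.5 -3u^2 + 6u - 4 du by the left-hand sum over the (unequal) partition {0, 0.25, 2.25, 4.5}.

Subinterval widths: 0.25, 2, 2.25.
Left endpoints: 0, 0.25, 2.25.
f(0) = -4, f(0.25) = -2.6875, f(2.25) = -5.6875.
Sum = Σ Δu_i · f(u_i).
Sum = -19.171875.

-19.171875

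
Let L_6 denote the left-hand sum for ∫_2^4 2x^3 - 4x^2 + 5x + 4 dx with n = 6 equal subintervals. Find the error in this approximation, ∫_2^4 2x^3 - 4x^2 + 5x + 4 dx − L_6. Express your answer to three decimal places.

Exact integral: ∫_2^4 f(x) dx ≈ 83.33333.
L_6 ≈ 71.51852.
Error ≈ 83.33333 − 71.51852 ≈ 11.815.

11.815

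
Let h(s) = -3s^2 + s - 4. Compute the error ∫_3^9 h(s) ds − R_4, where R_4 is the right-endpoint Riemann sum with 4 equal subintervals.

Exact integral: ∫_3^9 h(s) ds = -690.
R_4 = -854.25.
Error = -690 − (-854.25) = 164.25.

164.25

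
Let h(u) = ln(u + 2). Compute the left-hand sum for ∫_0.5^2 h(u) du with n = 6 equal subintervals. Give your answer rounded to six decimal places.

1.694919

Δu = (2 − 0.5)/6 = 0.25.
Left endpoints: 0.5, 0.75, 1, 1.25, 1.5, 1.75.
h(0.5) ≈ 0.916291, h(0.75) ≈ 1.011601, h(1) ≈ 1.098612, h(1.25) ≈ 1.178655, h(1.5) ≈ 1.252763, h(1.75) ≈ 1.321756.
Sum = Δu · [h(0.5) + h(0.75) + h(1) + ...].
Sum ≈ 1.694919.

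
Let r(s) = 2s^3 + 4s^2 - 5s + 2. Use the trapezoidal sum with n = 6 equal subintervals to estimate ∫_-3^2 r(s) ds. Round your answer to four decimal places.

37.2454

Δs = (2 − (-3))/6 = 5/6.
r(-3) = -1, r(-13/6) = 1217/108, r(-4/3) = 298/27, r(-0.5) = 5.25, r(1/3) = 23/27, r(7/6) = 517/108, r(2) = 24.
T_6 = (Δs/2)·[r(s_0) + 2r(s_1) + ... + 2r(s_{5}) + r(s_6)].
Sum ≈ 37.2454.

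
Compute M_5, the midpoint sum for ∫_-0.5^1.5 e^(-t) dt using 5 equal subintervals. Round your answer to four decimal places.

Δt = (1.5 − (-0.5))/5 = 0.4.
Midpoints: -0.3, 0.1, 0.5, 0.9, 1.3.
f(-0.3) ≈ 1.3499, f(0.1) ≈ 0.9048, f(0.5) ≈ 0.6065, f(0.9) ≈ 0.4066, f(1.3) ≈ 0.2725.
Sum = Δt · [f(-0.3) + f(0.1) + f(0.5) + f(0.9) + f(1.3)].
Sum ≈ 1.4161.

1.4161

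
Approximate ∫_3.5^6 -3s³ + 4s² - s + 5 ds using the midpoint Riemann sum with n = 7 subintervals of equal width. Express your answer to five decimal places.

Δs = (6 − 3.5)/7 = 5/14.
Midpoints: 103/28, 113/28, 123/28, 4.75, 143/28, 153/28, 163/28.
f(103/28) = -2060965/21952, f(113/28) = -2877395/21952, f(123/28) = -3874825/21952, f(4.75) = -231.015625, f(143/28) = -6484685/21952, f(153/28) = -8133115/21952, f(163/28) = -10034545/21952.
Sum = Δs · [f(103/28) + f(113/28) + f(123/28) + ...].
Sum ≈ -626.96508.

-626.96508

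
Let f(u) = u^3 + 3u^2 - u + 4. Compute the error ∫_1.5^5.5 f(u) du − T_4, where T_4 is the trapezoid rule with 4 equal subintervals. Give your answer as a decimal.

-9

Exact integral: ∫_1.5^5.5 f(u) du = 392.5.
T_4 = 401.5.
Error = 392.5 − 401.5 = -9.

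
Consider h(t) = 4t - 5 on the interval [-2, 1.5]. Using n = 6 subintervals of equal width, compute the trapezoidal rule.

-21

Δt = (1.5 − (-2))/6 = 7/12.
h(-2) = -13, h(-17/12) = -32/3, h(-5/6) = -25/3, h(-0.25) = -6, h(1/3) = -11/3, h(11/12) = -4/3, h(1.5) = 1.
T_6 = (Δt/2)·[h(t_0) + 2h(t_1) + ... + 2h(t_{5}) + h(t_6)].
Sum = -21.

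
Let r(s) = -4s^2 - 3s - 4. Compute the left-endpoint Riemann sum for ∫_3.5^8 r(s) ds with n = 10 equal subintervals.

Δs = (8 − 3.5)/10 = 0.45.
Left endpoints: 3.5, 3.95, 4.4, 4.85, 5.3, 5.75, 6.2, 6.65, 7.1, 7.55.
r(3.5) = -63.5, r(3.95) = -78.26, r(4.4) = -94.64, r(4.85) = -112.64, r(5.3) = -132.26, r(5.75) = -153.5, r(6.2) = -176.36, r(6.65) = -200.84, r(7.1) = -226.94, r(7.55) = -254.66.
Sum = Δs · [r(3.5) + r(3.95) + r(4.4) + ...].
Sum = -672.12.

-672.12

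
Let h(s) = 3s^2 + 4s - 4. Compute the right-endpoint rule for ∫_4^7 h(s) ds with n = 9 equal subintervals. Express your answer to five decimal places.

351.66667

Δs = (7 − 4)/9 = 1/3.
Right endpoints: 13/3, 14/3, 5, 16/3, 17/3, 6, 19/3, 20/3, 7.
h(13/3) = 209/3, h(14/3) = 80, h(5) = 91, h(16/3) = 308/3, h(17/3) = 115, h(6) = 128, h(19/3) = 425/3, h(20/3) = 156, h(7) = 171.
Sum = Δs · [h(13/3) + h(14/3) + h(5) + ...].
Sum ≈ 351.66667.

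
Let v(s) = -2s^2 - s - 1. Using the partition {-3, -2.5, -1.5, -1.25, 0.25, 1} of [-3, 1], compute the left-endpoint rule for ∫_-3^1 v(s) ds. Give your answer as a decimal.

Subinterval widths: 0.5, 1, 0.25, 1.5, 0.75.
Left endpoints: -3, -2.5, -1.5, -1.25, 0.25.
v(-3) = -16, v(-2.5) = -11, v(-1.5) = -4, v(-1.25) = -2.875, v(0.25) = -1.375.
Sum = Σ Δs_i · v(s_i).
Sum = -25.34375.

-25.34375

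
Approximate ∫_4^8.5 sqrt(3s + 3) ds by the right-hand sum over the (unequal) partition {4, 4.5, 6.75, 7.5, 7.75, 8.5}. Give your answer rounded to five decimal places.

Subinterval widths: 0.5, 2.25, 0.75, 0.25, 0.75.
Right endpoints: 4.5, 6.75, 7.5, 7.75, 8.5.
f(4.5) ≈ 4.06202, f(6.75) ≈ 4.82183, f(7.5) ≈ 5.04975, f(7.75) ≈ 5.12348, f(8.5) ≈ 5.33854.
Sum = Σ Δs_i · f(s_i).
Sum ≈ 21.95220.

21.95220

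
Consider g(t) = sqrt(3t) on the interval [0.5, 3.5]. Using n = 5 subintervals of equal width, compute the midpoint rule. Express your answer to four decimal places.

7.1636

Δt = (3.5 − 0.5)/5 = 0.6.
Midpoints: 0.8, 1.4, 2, 2.6, 3.2.
g(0.8) ≈ 1.5492, g(1.4) ≈ 2.0494, g(2) ≈ 2.4495, g(2.6) ≈ 2.7928, g(3.2) ≈ 3.0984.
Sum = Δt · [g(0.8) + g(1.4) + g(2) + g(2.6) + g(3.2)].
Sum ≈ 7.1636.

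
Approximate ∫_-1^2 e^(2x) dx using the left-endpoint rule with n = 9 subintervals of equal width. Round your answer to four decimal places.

19.1554

Δx = (2 − (-1))/9 = 1/3.
Left endpoints: -1, -2/3, -1/3, 0, 1/3, 2/3, 1, 4/3, 5/3.
f(-1) ≈ 0.1353, f(-2/3) ≈ 0.2636, f(-1/3) ≈ 0.5134, f(0) ≈ 1.0000, f(1/3) ≈ 1.9477, f(2/3) ≈ 3.7937, f(1) ≈ 7.3891, f(4/3) ≈ 14.3919, f(5/3) ≈ 28.0316.
Sum = Δx · [f(-1) + f(-2/3) + f(-1/3) + ...].
Sum ≈ 19.1554.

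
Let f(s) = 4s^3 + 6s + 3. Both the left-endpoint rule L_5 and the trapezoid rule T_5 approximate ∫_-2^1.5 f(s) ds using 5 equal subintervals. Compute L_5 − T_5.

L_5 = -29.82.
T_5 = -6.545.
L_5 − T_5 = -23.275.

-23.275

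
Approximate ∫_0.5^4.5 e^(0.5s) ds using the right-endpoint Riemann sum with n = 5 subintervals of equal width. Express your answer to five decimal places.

19.90709

Δs = (4.5 − 0.5)/5 = 0.8.
Right endpoints: 1.3, 2.1, 2.9, 3.7, 4.5.
f(1.3) ≈ 1.91554, f(2.1) ≈ 2.85765, f(2.9) ≈ 4.26311, f(3.7) ≈ 6.35982, f(4.5) ≈ 9.48774.
Sum = Δs · [f(1.3) + f(2.1) + f(2.9) + f(3.7) + f(4.5)].
Sum ≈ 19.90709.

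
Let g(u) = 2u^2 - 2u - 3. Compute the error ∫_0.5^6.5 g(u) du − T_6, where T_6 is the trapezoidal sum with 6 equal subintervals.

Exact integral: ∫_0.5^6.5 g(u) du = 123.
T_6 = 125.
Error = 123 − 125 = -2.

-2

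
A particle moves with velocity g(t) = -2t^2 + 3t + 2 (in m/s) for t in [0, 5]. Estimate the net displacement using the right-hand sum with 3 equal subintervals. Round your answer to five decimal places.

-69.62963

Δt = (5 − 0)/3 = 5/3.
Right endpoints: 5/3, 10/3, 5.
g(5/3) = 13/9, g(10/3) = -92/9, g(5) = -33.
Sum = Δt · [g(5/3) + g(10/3) + g(5)].
Sum ≈ -69.62963.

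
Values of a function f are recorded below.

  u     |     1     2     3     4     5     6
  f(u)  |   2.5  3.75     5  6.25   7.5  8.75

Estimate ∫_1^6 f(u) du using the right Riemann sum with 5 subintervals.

31.25

Δu = 1.
Sum = 1·[3.75 + 5 + 6.25 + 7.5 + 8.75] = 31.25.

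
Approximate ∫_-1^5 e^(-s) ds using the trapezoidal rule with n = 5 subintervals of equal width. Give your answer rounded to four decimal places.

3.0294

Δs = (5 − (-1))/5 = 1.2.
f(-1) ≈ 2.7183, f(0.2) ≈ 0.8187, f(1.4) ≈ 0.2466, f(2.6) ≈ 0.0743, f(3.8) ≈ 0.0224, f(5) ≈ 0.0067.
T_5 = (Δs/2)·[f(s_0) + 2f(s_1) + ... + 2f(s_{4}) + f(s_5)].
Sum ≈ 3.0294.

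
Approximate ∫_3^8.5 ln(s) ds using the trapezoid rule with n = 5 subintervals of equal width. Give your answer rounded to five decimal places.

Δs = (8.5 − 3)/5 = 1.1.
f(3) ≈ 1.09861, f(4.1) ≈ 1.41099, f(5.2) ≈ 1.64866, f(6.3) ≈ 1.84055, f(7.4) ≈ 2.00148, f(8.5) ≈ 2.14007.
T_5 = (Δs/2)·[f(s_0) + 2f(s_1) + ... + 2f(s_{4}) + f(s_5)].
Sum ≈ 9.37312.

9.37312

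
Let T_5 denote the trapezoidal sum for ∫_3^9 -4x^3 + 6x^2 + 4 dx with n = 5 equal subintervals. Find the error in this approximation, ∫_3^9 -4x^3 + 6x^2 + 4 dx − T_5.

95.04

Exact integral: ∫_3^9 f(x) dx = -5052.
T_5 = -5147.04.
Error = -5052 − (-5147.04) = 95.04.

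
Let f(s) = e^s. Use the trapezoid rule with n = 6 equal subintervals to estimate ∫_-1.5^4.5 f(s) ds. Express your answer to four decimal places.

97.1550

Δs = (4.5 − (-1.5))/6 = 1.
f(-1.5) ≈ 0.2231, f(-0.5) ≈ 0.6065, f(0.5) ≈ 1.6487, f(1.5) ≈ 4.4817, f(2.5) ≈ 12.1825, f(3.5) ≈ 33.1155, f(4.5) ≈ 90.0171.
T_6 = (Δs/2)·[f(s_0) + 2f(s_1) + ... + 2f(s_{5}) + f(s_6)].
Sum ≈ 97.1550.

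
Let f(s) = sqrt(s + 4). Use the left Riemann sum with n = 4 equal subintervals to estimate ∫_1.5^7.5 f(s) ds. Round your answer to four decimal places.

16.6031

Δs = (7.5 − 1.5)/4 = 1.5.
Left endpoints: 1.5, 3, 4.5, 6.
f(1.5) ≈ 2.3452, f(3) ≈ 2.6458, f(4.5) ≈ 2.9155, f(6) ≈ 3.1623.
Sum = Δs · [f(1.5) + f(3) + f(4.5) + f(6)].
Sum ≈ 16.6031.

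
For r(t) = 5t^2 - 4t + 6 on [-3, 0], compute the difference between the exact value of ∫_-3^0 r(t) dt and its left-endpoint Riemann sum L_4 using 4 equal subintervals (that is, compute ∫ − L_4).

Exact integral: ∫_-3^0 r(t) dt = 81.
L_4 = 103.78125.
Error = 81 − 103.78125 = -22.78125.

-22.78125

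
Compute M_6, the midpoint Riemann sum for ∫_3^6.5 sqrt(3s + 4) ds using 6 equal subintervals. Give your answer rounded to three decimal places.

14.901

Δs = (6.5 − 3)/6 = 7/12.
Midpoints: 79/24, 3.875, 107/24, 121/24, 5.625, 149/24.
f(79/24) ≈ 3.725, f(3.875) ≈ 3.953, f(107/24) ≈ 4.168, f(121/24) ≈ 4.373, f(5.625) ≈ 4.569, f(149/24) ≈ 4.757.
Sum = Δs · [f(79/24) + f(3.875) + f(107/24) + ...].
Sum ≈ 14.901.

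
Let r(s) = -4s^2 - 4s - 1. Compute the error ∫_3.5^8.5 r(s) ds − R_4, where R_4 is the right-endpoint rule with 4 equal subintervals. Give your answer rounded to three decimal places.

167.708

Exact integral: ∫_3.5^8.5 r(s) ds ≈ -886.66667.
R_4 = -1054.375.
Error ≈ -886.66667 − (-1054.375) ≈ 167.708.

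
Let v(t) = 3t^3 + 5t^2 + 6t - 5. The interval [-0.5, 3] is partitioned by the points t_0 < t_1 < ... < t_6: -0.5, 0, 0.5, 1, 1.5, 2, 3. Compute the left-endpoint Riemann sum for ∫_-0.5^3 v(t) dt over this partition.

61.9375

Subinterval widths: 0.5, 0.5, 0.5, 0.5, 0.5, 1.
Left endpoints: -0.5, 0, 0.5, 1, 1.5, 2.
v(-0.5) = -7.125, v(0) = -5, v(0.5) = -0.375, v(1) = 9, v(1.5) = 25.375, v(2) = 51.
Sum = Σ Δt_i · v(t_i).
Sum = 61.9375.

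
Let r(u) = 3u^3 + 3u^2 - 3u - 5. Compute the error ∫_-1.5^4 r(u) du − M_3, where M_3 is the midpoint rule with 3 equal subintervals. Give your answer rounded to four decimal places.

21.9523

Exact integral: ∫_-1.5^4 r(u) du = 207.453125.
M_3 ≈ 185.500868.
Error ≈ 207.453125 − 185.500868 ≈ 21.9523.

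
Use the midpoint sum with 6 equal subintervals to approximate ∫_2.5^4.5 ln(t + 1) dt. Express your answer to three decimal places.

2.992

Δt = (4.5 − 2.5)/6 = 1/3.
Midpoints: 8/3, 3, 10/3, 11/3, 4, 13/3.
f(8/3) ≈ 1.299, f(3) ≈ 1.386, f(10/3) ≈ 1.466, f(11/3) ≈ 1.540, f(4) ≈ 1.609, f(13/3) ≈ 1.674.
Sum = Δt · [f(8/3) + f(3) + f(10/3) + ...].
Sum ≈ 2.992.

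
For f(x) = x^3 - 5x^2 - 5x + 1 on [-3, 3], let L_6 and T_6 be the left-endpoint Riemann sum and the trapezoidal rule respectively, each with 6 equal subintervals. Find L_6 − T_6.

-12

L_6 = -101.
T_6 = -89.
L_6 − T_6 = -12.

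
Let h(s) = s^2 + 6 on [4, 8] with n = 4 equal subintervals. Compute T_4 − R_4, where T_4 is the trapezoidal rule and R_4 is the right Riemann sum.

T_4 = 174.
R_4 = 198.
T_4 − R_4 = -24.

-24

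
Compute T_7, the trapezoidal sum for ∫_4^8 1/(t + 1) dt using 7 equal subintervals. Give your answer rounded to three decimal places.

Δt = (8 − 4)/7 = 4/7.
f(4) = 0.2, f(32/7) = 7/39, f(36/7) = 7/43, f(40/7) = 7/47, f(44/7) = 7/51, f(48/7) = 7/55, f(52/7) = 7/59, f(8) = 1/9.
T_7 = (Δt/2)·[f(t_0) + 2f(t_1) + ... + 2f(t_{6}) + f(t_7)].
Sum ≈ 0.589.

0.589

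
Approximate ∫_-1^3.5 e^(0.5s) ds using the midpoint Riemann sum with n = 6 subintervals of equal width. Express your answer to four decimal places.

Δs = (3.5 − (-1))/6 = 0.75.
Midpoints: -0.625, 0.125, 0.875, 1.625, 2.375, 3.125.
f(-0.625) ≈ 0.7316, f(0.125) ≈ 1.0645, f(0.875) ≈ 1.5488, f(1.625) ≈ 2.2535, f(2.375) ≈ 3.2789, f(3.125) ≈ 4.7707.
Sum = Δs · [f(-0.625) + f(0.125) + f(0.875) + ...].
Sum ≈ 10.2361.

10.2361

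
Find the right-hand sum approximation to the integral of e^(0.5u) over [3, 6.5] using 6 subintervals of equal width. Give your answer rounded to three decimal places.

Δu = (6.5 − 3)/6 = 7/12.
Right endpoints: 43/12, 25/6, 4.75, 16/3, 71/12, 6.5.
f(43/12) ≈ 5.999, f(25/6) ≈ 8.031, f(4.75) ≈ 10.751, f(16/3) ≈ 14.392, f(71/12) ≈ 19.266, f(6.5) ≈ 25.790.
Sum = Δu · [f(43/12) + f(25/6) + f(4.75) + ...].
Sum ≈ 49.134.

49.134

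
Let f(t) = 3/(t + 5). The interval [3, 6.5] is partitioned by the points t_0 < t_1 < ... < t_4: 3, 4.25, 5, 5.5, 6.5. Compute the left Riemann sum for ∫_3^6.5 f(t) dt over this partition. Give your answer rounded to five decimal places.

1.14771

Subinterval widths: 1.25, 0.75, 0.5, 1.
Left endpoints: 3, 4.25, 5, 5.5.
f(3) = 0.375, f(4.25) = 12/37, f(5) = 0.3, f(5.5) = 2/7.
Sum = Σ Δt_i · f(t_i).
Sum ≈ 1.14771.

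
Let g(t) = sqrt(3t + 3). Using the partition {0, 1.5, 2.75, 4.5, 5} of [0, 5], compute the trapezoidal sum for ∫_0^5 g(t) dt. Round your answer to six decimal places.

Subinterval widths: 1.5, 1.25, 1.75, 0.5.
g(0) ≈ 1.732051, g(1.5) ≈ 2.738613, g(2.75) ≈ 3.354102, g(4.5) ≈ 4.062019, g(5) ≈ 4.242641.
On each subinterval the trapezoid contributes (Δt_i/2)·[g(t_{i-1}) + g(t_i)].
Sum ≈ 15.726215.

15.726215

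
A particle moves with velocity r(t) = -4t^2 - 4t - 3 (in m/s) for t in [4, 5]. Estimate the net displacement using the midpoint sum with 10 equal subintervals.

Δt = (5 − 4)/10 = 0.1.
Midpoints: 4.05, 4.15, 4.25, 4.35, 4.45, 4.55, 4.65, 4.75, 4.85, 4.95.
r(4.05) = -84.81, r(4.15) = -88.49, r(4.25) = -92.25, r(4.35) = -96.09, r(4.45) = -100.01, r(4.55) = -104.01, r(4.65) = -108.09, r(4.75) = -112.25, r(4.85) = -116.49, r(4.95) = -120.81.
Sum = Δt · [r(4.05) + r(4.15) + r(4.25) + ...].
Sum = -102.33.

-102.33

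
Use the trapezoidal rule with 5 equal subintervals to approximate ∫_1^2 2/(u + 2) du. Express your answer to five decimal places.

0.57569

Δu = (2 − 1)/5 = 0.2.
f(1) = 2/3, f(1.2) = 0.625, f(1.4) = 10/17, f(1.6) = 5/9, f(1.8) = 10/19, f(2) = 0.5.
T_5 = (Δu/2)·[f(u_0) + 2f(u_1) + ... + 2f(u_{4}) + f(u_5)].
Sum ≈ 0.57569.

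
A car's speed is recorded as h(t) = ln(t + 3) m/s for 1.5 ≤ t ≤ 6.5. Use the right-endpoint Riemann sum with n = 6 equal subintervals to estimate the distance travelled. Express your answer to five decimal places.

9.92351

Δt = (6.5 − 1.5)/6 = 5/6.
Right endpoints: 7/3, 19/6, 4, 29/6, 17/3, 6.5.
h(7/3) ≈ 1.67398, h(19/6) ≈ 1.81916, h(4) ≈ 1.94591, h(29/6) ≈ 2.05839, h(17/3) ≈ 2.15948, h(6.5) ≈ 2.25129.
Sum = Δt · [h(7/3) + h(19/6) + h(4) + ...].
Sum ≈ 9.92351.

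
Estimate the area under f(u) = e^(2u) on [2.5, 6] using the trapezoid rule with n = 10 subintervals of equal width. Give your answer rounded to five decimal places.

Δu = (6 − 2.5)/10 = 0.35.
f(2.5) ≈ 148.41316, f(2.85) ≈ 298.86740, f(3.2) ≈ 601.84504, f(3.55) ≈ 1211.96707, f(3.9) ≈ 2440.60198, f(4.25) ≈ 4914.76884, f(4.6) ≈ 9897.12906, f(4.95) ≈ 19930.37044, f(5.3) ≈ 40134.83743, f(5.65) ≈ 80821.63754, f(6) ≈ 162754.79142.
T_10 = (Δu/2)·[f(u_0) + 2f(u_1) + ... + 2f(u_{9}) + f(u_10)].
Sum ≈ 84596.26948.

84596.26948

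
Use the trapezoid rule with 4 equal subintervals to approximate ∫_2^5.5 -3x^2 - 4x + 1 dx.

-208.71484375

Δx = (5.5 − 2)/4 = 0.875.
f(2) = -19, f(2.875) = -35.296875, f(3.75) = -56.1875, f(4.625) = -81.671875, f(5.5) = -111.75.
T_4 = (Δx/2)·[f(x_0) + 2f(x_1) + 2f(x_2) + 2f(x_3) + f(x_4)].
Sum = -208.71484375.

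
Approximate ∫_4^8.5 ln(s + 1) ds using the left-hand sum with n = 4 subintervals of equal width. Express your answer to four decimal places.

Δs = (8.5 − 4)/4 = 1.125.
Left endpoints: 4, 5.125, 6.25, 7.375.
f(4) ≈ 1.6094, f(5.125) ≈ 1.8124, f(6.25) ≈ 1.9810, f(7.375) ≈ 2.1253.
Sum = Δs · [f(4) + f(5.125) + f(6.25) + f(7.375)].
Sum ≈ 8.4691.

8.4691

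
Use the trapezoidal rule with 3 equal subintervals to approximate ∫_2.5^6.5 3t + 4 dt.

Δt = (6.5 − 2.5)/3 = 4/3.
f(2.5) = 11.5, f(23/6) = 15.5, f(31/6) = 19.5, f(6.5) = 23.5.
T_3 = (Δt/2)·[f(t_0) + 2f(t_1) + 2f(t_2) + f(t_3)].
Sum = 70.

70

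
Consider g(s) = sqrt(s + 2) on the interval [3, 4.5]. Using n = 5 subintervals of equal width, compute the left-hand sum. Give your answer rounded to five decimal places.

3.54709

Δs = (4.5 − 3)/5 = 0.3.
Left endpoints: 3, 3.3, 3.6, 3.9, 4.2.
g(3) ≈ 2.23607, g(3.3) ≈ 2.30217, g(3.6) ≈ 2.36643, g(3.9) ≈ 2.42899, g(4.2) ≈ 2.48998.
Sum = Δs · [g(3) + g(3.3) + g(3.6) + g(3.9) + g(4.2)].
Sum ≈ 3.54709.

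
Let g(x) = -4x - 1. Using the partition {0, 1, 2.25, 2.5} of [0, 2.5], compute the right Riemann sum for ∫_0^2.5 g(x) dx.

-20.25

Subinterval widths: 1, 1.25, 0.25.
Right endpoints: 1, 2.25, 2.5.
g(1) = -5, g(2.25) = -10, g(2.5) = -11.
Sum = Σ Δx_i · g(x_i).
Sum = -20.25.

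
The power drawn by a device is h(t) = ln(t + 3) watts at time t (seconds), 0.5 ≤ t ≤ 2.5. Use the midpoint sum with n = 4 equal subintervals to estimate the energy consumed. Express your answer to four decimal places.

Δt = (2.5 − 0.5)/4 = 0.5.
Midpoints: 0.75, 1.25, 1.75, 2.25.
h(0.75) ≈ 1.3218, h(1.25) ≈ 1.4469, h(1.75) ≈ 1.5581, h(2.25) ≈ 1.6582.
Sum = Δt · [h(0.75) + h(1.25) + h(1.75) + h(2.25)].
Sum ≈ 2.9925.

2.9925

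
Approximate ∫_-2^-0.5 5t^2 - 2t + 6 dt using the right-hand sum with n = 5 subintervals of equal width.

Δt = (-0.5 − (-2))/5 = 0.3.
Right endpoints: -1.7, -1.4, -1.1, -0.8, -0.5.
f(-1.7) = 23.85, f(-1.4) = 18.6, f(-1.1) = 14.25, f(-0.8) = 10.8, f(-0.5) = 8.25.
Sum = Δt · [f(-1.7) + f(-1.4) + f(-1.1) + f(-0.8) + f(-0.5)].
Sum = 22.725.

22.725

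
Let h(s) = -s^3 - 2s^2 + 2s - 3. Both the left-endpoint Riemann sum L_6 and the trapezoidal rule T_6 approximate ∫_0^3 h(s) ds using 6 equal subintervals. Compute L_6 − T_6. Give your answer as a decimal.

9.75

L_6 = -29.3125.
T_6 = -39.0625.
L_6 − T_6 = 9.75.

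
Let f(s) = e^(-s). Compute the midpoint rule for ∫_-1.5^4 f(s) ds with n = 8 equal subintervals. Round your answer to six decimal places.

4.376669

Δs = (4 − (-1.5))/8 = 0.6875.
Midpoints: -1.15625, -0.46875, 0.21875, 0.90625, 1.59375, 2.28125, 2.96875, 3.65625.
f(-1.15625) ≈ 3.177993, f(-0.46875) ≈ 1.597995, f(0.21875) ≈ 0.803523, f(0.90625) ≈ 0.404037, f(1.59375) ≈ 0.203162, f(2.28125) ≈ 0.102156, f(2.96875) ≈ 0.051367, f(3.65625) ≈ 0.025829.
Sum = Δs · [f(-1.15625) + f(-0.46875) + f(0.21875) + ...].
Sum ≈ 4.376669.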